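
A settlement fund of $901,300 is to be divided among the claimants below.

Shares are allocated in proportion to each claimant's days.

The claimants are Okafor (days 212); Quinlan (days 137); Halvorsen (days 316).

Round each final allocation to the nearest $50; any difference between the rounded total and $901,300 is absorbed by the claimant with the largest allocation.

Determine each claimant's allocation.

Okafor: $287,350 · Quinlan: $185,700 · Halvorsen: $428,250

Sum of days: 665.
Raw shares: Okafor 212/665 × $901,300 = 287,331.73; Quinlan 137/665 × $901,300 = 185,681.35; Halvorsen 316/665 × $901,300 = 428,286.92.
At nearest $50: Okafor $287,350; Quinlan $185,700; Halvorsen $428,300. Sum = $901,350.
Difference $901,300 − $901,350 = −$50 applied to largest allocation (Halvorsen): Halvorsen becomes $428,250.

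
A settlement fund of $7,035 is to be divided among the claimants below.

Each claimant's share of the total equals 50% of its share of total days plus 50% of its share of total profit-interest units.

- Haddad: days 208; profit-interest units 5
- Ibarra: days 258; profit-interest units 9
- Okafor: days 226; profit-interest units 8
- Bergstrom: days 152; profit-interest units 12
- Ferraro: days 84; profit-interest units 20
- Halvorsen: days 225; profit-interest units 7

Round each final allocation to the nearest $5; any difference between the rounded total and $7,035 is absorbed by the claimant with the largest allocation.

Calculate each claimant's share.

Days total 1,153; profit-interest units total 61.
Blended shares (50% days + 50% profit-interest units): Haddad 0.1312; Ibarra 0.1857; Okafor 0.1636; Bergstrom 0.1643; Ferraro 0.2004; Halvorsen 0.1549.
Raw shares: Haddad 922.87; Ibarra 1,306.07; Okafor 1,150.78; Bergstrom 1,155.68; Ferraro 1,409.54; Halvorsen 1,090.06.
After rounding ($5): Haddad $925; Ibarra $1,305; Okafor $1,150; Bergstrom $1,155; Ferraro $1,410; Halvorsen $1,090. Sum = $7,035.
Rounded total matches; no reconciliation needed.

Haddad: $925 | Ibarra: $1,305 | Okafor: $1,150 | Bergstrom: $1,155 | Ferraro: $1,410 | Halvorsen: $1,090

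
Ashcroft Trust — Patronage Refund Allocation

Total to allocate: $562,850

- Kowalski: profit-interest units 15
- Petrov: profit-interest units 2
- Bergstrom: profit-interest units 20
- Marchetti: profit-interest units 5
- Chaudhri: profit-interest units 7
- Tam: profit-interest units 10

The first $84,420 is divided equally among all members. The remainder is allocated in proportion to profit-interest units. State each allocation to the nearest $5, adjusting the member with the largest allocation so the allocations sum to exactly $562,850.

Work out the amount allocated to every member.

Kowalski: $135,705; Petrov: $30,290; Bergstrom: $176,245; Marchetti: $54,615; Chaudhri: $70,835; Tam: $95,160

$84,420 shared equally gives $14,070 per member.
Remainder $478,430 by profit-interest units (total 59): Kowalski 121,634.75 → $121,635; Petrov 16,217.97 → $16,220; Bergstrom 162,179.66 → $162,180; Marchetti 40,544.92 → $40,545; Chaudhri 56,762.88 → $56,765; Tam 81,089.83 → $81,090.
Rounding difference −$5 on remainder applied to Bergstrom.
Totals: Kowalski $14,070 + $121,635 = $135,705; Petrov $14,070 + $16,220 = $30,290; Bergstrom $14,070 + $162,175 = $176,245; Marchetti $14,070 + $40,545 = $54,615; Chaudhri $14,070 + $56,765 = $70,835; Tam $14,070 + $81,090 = $95,160.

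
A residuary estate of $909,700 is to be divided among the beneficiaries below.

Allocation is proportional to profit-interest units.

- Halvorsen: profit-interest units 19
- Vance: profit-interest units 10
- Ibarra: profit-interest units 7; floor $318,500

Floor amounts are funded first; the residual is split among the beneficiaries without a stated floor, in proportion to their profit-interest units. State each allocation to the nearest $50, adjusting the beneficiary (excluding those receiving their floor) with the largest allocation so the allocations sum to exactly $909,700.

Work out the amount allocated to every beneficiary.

Halvorsen: $387,350; Vance: $203,850; Ibarra: $318,500

Guaranteed amounts: Ibarra $318,500. Remaining pool $591,200.
Remaining pool split over remaining profit-interest units 29: Halvorsen 387,337.93 → $387,350; Vance 203,862.07 → $203,850.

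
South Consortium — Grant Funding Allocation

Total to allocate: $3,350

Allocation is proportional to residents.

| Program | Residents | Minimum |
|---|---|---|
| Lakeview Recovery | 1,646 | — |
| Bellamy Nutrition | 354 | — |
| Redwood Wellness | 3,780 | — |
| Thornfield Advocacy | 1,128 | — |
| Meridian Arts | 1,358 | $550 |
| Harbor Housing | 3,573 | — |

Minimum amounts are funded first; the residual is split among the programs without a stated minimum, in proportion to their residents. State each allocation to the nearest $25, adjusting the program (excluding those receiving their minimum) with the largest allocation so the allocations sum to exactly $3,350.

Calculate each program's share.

Lakeview Recovery: $450 · Bellamy Nutrition: $100 · Redwood Wellness: $1,000 · Thornfield Advocacy: $300 · Meridian Arts: $550 · Harbor Housing: $950

Minimums first: Meridian Arts $550. Balance $2,800.
Balance split over remaining residents 10,481: Lakeview Recovery 439.73 → $450; Bellamy Nutrition 94.57 → $100; Redwood Wellness 1,009.83 → $1,000; Thornfield Advocacy 301.35 → $300; Harbor Housing 954.53 → $950.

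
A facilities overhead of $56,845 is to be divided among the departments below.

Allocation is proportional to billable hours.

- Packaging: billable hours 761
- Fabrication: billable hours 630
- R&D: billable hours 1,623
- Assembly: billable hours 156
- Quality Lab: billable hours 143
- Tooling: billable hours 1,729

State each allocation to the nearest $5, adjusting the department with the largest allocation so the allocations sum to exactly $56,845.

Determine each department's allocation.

Combined billable hours = 5,042.
Raw shares: Packaging 761/5,042 × $56,845 = 8,579.74; Fabrication 630/5,042 × $56,845 = 7,102.81; R&D 1,623/5,042 × $56,845 = 18,298.18; Assembly 156/5,042 × $56,845 = 1,758.79; Quality Lab 143/5,042 × $56,845 = 1,612.22; Tooling 1,729/5,042 × $56,845 = 19,493.26.
Rounded to nearest $5: Packaging $8,580; Fabrication $7,105; R&D $18,300; Assembly $1,760; Quality Lab $1,610; Tooling $19,495. Sum = $56,850.
Difference $56,845 − $56,850 = −$5 applied to largest allocation (Tooling): Tooling becomes $19,490.

Packaging: $8,580 · Fabrication: $7,105 · R&D: $18,300 · Assembly: $1,760 · Quality Lab: $1,610 · Tooling: $19,490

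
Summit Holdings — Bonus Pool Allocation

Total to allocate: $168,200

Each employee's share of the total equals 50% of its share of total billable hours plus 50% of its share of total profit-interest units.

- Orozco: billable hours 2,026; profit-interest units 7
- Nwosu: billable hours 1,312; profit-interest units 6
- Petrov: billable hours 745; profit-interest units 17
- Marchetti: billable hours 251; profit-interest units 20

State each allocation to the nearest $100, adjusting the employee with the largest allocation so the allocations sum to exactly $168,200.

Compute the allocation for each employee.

Billable hours total 4,334; profit-interest units total 50.
Blended shares (50% billable hours + 50% profit-interest units): Orozco 0.3037; Nwosu 0.2114; Petrov 0.2559; Marchetti 0.2290.
Proportional shares: Orozco 51,087.94; Nwosu 35,550.98; Petrov 43,050.51; Marchetti 38,510.58.
After rounding ($100): Orozco $51,100; Nwosu $35,600; Petrov $43,100; Marchetti $38,500. Sum = $168,300.
Difference $168,200 − $168,300 = −$100 applied to largest allocation (Orozco): Orozco becomes $51,000.

Orozco: $51,000 · Nwosu: $35,600 · Petrov: $43,100 · Marchetti: $38,500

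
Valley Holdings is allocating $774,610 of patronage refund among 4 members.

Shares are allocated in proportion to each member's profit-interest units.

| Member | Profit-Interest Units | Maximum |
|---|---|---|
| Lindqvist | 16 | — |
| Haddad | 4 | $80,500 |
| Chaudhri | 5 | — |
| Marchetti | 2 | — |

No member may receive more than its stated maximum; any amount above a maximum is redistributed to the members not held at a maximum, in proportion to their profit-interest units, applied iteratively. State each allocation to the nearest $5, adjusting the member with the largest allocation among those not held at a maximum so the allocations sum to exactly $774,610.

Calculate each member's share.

Lindqvist: $482,860; Haddad: $80,500; Chaudhri: $150,895; Marchetti: $60,355

Combined profit-interest units = 27.
Unconstrained shares: Lindqvist 459,028.15; Haddad 114,757.04; Chaudhri 143,446.30; Marchetti 57,378.52.
Capped: Haddad ($80,500); remaining pool $694,110 reallocated over remaining profit-interest units 23.
Remaining shares: Lindqvist 482,859.13 → $482,860; Chaudhri 150,893.48 → $150,895; Marchetti 60,357.39 → $60,355.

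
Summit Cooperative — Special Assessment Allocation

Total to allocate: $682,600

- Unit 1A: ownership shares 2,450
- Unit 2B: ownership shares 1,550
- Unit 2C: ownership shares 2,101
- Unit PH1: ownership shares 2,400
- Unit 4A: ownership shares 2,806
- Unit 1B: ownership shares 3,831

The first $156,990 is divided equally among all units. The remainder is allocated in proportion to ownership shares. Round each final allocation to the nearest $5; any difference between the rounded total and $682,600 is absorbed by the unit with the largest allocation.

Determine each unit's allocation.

Unit 1A: $111,230 · Unit 2B: $79,985 · Unit 2C: $99,115 · Unit PH1: $109,495 · Unit 4A: $123,595 · Unit 1B: $159,180

$156,990 shared equally gives $26,165 per unit.
Remainder $525,610 by ownership shares (total 15,138): Unit 1A 85,067.02 → $85,065; Unit 2B 53,817.91 → $53,820; Unit 2C 72,949.31 → $72,950; Unit PH1 83,330.96 → $83,330; Unit 4A 97,427.78 → $97,430; Unit 1B 133,017.04 → $133,015.
Totals: Unit 1A $26,165 + $85,065 = $111,230; Unit 2B $26,165 + $53,820 = $79,985; Unit 2C $26,165 + $72,950 = $99,115; Unit PH1 $26,165 + $83,330 = $109,495; Unit 4A $26,165 + $97,430 = $123,595; Unit 1B $26,165 + $133,015 = $159,180.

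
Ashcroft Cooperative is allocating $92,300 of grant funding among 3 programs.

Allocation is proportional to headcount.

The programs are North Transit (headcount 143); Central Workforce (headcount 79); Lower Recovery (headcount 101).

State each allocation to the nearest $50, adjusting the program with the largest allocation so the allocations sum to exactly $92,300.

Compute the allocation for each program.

Total headcount = 323.
Raw shares: North Transit 143/323 × $92,300 = 40,863.47; Central Workforce 79/323 × $92,300 = 22,574.92; Lower Recovery 101/323 × $92,300 = 28,861.61.
Rounded to nearest $50: North Transit $40,850; Central Workforce $22,550; Lower Recovery $28,850. Sum = $92,250.
Difference $92,300 − $92,250 = +$50 applied to largest allocation (North Transit): North Transit becomes $40,900.

North Transit: $40,900; Central Workforce: $22,550; Lower Recovery: $28,850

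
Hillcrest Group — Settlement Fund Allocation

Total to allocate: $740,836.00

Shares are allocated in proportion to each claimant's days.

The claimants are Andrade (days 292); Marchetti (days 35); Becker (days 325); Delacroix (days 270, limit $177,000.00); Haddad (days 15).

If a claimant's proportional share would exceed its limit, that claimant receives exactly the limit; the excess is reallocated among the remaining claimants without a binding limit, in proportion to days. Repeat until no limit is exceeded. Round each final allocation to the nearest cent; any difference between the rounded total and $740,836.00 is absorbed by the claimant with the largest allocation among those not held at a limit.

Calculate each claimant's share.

Days total: 937.
Pro-rata shares before constraints: Andrade 230,868.8495; Marchetti 27,672.6361; Becker 256,960.1921; Delacroix 213,474.6211; Haddad 11,859.7012.
Held at cap: Delacroix ($177,000.00); remaining pool $563,836.00 reallocated over remaining days 667.
Redistributed shares: Andrade 246,836.7496 → $246,836.75; Marchetti 29,586.5967 → $29,586.60; Becker 274,732.6837 → $274,732.68; Haddad 12,679.9700 → $12,679.97.

Andrade: $246,836.75; Marchetti: $29,586.60; Becker: $274,732.68; Delacroix: $177,000.00; Haddad: $12,679.97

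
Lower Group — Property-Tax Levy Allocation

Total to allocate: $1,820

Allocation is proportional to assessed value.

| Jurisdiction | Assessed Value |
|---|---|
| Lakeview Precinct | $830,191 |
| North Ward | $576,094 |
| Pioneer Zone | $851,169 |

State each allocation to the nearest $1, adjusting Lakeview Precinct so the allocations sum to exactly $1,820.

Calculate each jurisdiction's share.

Total assessed value = 2,257,454.
Unrounded shares: Lakeview Precinct 830,191/2,257,454 × $1,820 = 669.31; North Ward 576,094/2,257,454 × $1,820 = 464.46; Pioneer Zone 851,169/2,257,454 × $1,820 = 686.23.
After rounding ($1): Lakeview Precinct $669; North Ward $464; Pioneer Zone $686. Sum = $1,819.
Difference $1,820 − $1,819 = +$1 applied to Lakeview Precinct: Lakeview Precinct becomes $670.

Lakeview Precinct: $670 · North Ward: $464 · Pioneer Zone: $686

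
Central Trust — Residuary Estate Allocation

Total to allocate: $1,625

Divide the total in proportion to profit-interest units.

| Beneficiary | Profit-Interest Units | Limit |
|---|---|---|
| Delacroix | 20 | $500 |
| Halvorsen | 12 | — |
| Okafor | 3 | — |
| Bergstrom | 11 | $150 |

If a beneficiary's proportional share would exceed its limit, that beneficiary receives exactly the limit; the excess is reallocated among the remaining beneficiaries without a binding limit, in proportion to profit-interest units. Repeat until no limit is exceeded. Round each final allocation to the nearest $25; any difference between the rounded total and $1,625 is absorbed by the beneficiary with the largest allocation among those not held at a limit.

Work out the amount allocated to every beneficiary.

Delacroix: $500 · Halvorsen: $775 · Okafor: $200 · Bergstrom: $150

Profit-interest units total: 46.
Unconstrained shares: Delacroix 706.52; Halvorsen 423.91; Okafor 105.98; Bergstrom 388.59.
Capped: Delacroix ($500), Bergstrom ($150); residual $975 reallocated over remaining profit-interest units 15.
Shares after redistribution: Halvorsen 780.00 → $775; Okafor 195.00 → $200.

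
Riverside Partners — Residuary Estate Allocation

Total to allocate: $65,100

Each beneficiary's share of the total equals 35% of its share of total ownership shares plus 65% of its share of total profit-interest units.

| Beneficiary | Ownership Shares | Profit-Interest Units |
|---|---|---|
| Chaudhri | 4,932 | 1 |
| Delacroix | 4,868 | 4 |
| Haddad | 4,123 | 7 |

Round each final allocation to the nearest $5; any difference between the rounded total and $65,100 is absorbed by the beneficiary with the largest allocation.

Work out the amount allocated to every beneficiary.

Totals — ownership shares 13,923, profit-interest units 12.
Combined weights (35% ownership shares + 65% profit-interest units): Chaudhri 0.1781; Delacroix 0.3390; Haddad 0.4828.
Pro-rata amounts: Chaudhri 11,597.47; Delacroix 22,071.49; Haddad 31,431.04.
At nearest $5: Chaudhri $11,595; Delacroix $22,070; Haddad $31,430. Sum = $65,095.
Difference $65,100 − $65,095 = +$5 applied to largest allocation (Haddad): Haddad becomes $31,435.

Chaudhri: $11,595; Delacroix: $22,070; Haddad: $31,435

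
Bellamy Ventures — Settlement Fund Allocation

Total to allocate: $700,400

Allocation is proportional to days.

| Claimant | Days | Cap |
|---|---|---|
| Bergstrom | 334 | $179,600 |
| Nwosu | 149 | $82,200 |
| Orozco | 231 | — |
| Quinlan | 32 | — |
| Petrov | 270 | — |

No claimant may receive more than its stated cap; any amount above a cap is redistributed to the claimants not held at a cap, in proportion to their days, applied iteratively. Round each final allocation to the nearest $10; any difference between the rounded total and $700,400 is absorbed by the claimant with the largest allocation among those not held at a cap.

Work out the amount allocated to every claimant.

Combined days = 1,016.
Unconstrained shares: Bergstrom 230,249.61; Nwosu 102,716.14; Orozco 159,244.49; Quinlan 22,059.84; Petrov 186,129.92.
Cap binds for Bergstrom ($179,600), Nwosu ($82,200); remaining pool $438,600 reallocated over remaining days 533.
Remaining shares: Orozco 190,087.43 → $190,090; Quinlan 26,332.46 → $26,330; Petrov 222,180.11 → $222,180.

Bergstrom: $179,600 · Nwosu: $82,200 · Orozco: $190,090 · Quinlan: $26,330 · Petrov: $222,180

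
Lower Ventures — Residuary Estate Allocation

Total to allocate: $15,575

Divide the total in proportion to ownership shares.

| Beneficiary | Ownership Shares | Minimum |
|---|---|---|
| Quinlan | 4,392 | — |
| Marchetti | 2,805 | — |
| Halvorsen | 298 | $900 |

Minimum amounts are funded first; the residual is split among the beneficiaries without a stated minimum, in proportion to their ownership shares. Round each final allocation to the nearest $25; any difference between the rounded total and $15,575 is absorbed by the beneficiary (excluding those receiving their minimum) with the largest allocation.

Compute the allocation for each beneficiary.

Quinlan: $8,950 | Marchetti: $5,725 | Halvorsen: $900

Minimums first: Halvorsen $900. Remaining pool $14,675.
Remaining pool split over remaining ownership shares 7,197: Quinlan 8,955.48 → $8,950; Marchetti 5,719.52 → $5,725.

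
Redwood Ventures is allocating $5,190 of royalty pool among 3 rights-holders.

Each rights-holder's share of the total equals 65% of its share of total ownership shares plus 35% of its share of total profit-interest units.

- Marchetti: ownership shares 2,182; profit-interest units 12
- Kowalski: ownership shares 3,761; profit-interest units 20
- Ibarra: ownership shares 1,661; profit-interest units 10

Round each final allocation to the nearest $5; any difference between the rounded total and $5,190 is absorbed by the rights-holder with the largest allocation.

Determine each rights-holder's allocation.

Ownership shares total 7,604; profit-interest units total 42.
Blended shares (65% ownership shares + 35% profit-interest units): Marchetti 0.2865; Kowalski 0.4882; Ibarra 0.2253.
Pro-rata amounts: Marchetti 1,487.04; Kowalski 2,533.56; Ibarra 1,169.40.
After rounding ($5): Marchetti $1,485; Kowalski $2,535; Ibarra $1,170. Sum = $5,190.
Sum already equals the total — no adjustment.

Marchetti: $1,485; Kowalski: $2,535; Ibarra: $1,170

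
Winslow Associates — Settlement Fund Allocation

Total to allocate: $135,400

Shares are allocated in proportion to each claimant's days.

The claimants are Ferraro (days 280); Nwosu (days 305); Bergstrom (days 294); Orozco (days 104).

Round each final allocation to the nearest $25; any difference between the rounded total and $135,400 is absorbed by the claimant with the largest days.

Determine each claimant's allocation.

Total days = 280 + 305 + 294 + 104 = 983.
Proportional shares: Ferraro 38,567.65; Nwosu 42,011.19; Bergstrom 40,496.03; Orozco 14,325.13.
At nearest $25: Ferraro $38,575; Nwosu $42,000; Bergstrom $40,500; Orozco $14,325. Sum = $135,400.
Sum already equals the total — no adjustment.

Ferraro: $38,575 · Nwosu: $42,000 · Bergstrom: $40,500 · Orozco: $14,325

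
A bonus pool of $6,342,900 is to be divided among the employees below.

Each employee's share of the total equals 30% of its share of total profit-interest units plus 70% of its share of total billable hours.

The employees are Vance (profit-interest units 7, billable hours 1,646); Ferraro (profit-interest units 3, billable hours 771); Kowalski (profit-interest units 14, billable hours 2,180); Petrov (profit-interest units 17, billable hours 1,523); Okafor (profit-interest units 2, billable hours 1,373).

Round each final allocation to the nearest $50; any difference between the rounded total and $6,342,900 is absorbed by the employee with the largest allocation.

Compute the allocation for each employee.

Profit-interest units total 43; billable hours total 7,493.
Composite weights (30% profit-interest units + 70% billable hours): Vance 0.2026; Ferraro 0.0930; Kowalski 0.3013; Petrov 0.2609; Okafor 0.1422.
Proportional shares: Vance 1,285,118.44; Ferraro 589,619.86; Kowalski 1,911,313.45; Petrov 1,654,761.83; Okafor 902,086.42.
At nearest $50: Vance $1,285,100; Ferraro $589,600; Kowalski $1,911,300; Petrov $1,654,750; Okafor $902,100. Sum = $6,342,850.
Difference $6,342,900 − $6,342,850 = +$50 applied to largest allocation (Kowalski): Kowalski becomes $1,911,350.

Vance: $1,285,100 · Ferraro: $589,600 · Kowalski: $1,911,350 · Petrov: $1,654,750 · Okafor: $902,100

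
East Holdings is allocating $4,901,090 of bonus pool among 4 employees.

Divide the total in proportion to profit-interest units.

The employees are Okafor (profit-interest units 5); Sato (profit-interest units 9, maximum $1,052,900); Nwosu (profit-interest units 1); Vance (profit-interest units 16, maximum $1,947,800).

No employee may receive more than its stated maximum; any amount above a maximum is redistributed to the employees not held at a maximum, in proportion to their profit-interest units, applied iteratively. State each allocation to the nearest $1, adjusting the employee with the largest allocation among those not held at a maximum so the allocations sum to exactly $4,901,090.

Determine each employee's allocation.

Profit-interest units total: 31.
Unconstrained shares: Okafor 790,498.39; Sato 1,422,897.10; Nwosu 158,099.68; Vance 2,529,594.84.
Cap binds for Sato ($1,052,900), Vance ($1,947,800); remaining pool $1,900,390 reallocated over remaining profit-interest units 6.
Shares after redistribution: Okafor 1,583,658.33 → $1,583,658; Nwosu 316,731.67 → $316,732.

Okafor: $1,583,658; Sato: $1,052,900; Nwosu: $316,732; Vance: $1,947,800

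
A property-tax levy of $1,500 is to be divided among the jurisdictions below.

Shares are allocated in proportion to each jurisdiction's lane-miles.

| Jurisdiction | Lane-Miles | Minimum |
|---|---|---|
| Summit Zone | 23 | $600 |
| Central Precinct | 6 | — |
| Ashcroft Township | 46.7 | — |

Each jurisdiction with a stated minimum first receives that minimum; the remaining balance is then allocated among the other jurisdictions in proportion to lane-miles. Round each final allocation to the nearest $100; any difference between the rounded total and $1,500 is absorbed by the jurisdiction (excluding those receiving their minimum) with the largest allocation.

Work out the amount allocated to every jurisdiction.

Fund the minimums — Summit Zone $600. Residual $900.
Residual split over remaining lane-miles 52.7: Central Precinct 102.47 → $100; Ashcroft Township 797.53 → $800.

Summit Zone: $600; Central Precinct: $100; Ashcroft Township: $800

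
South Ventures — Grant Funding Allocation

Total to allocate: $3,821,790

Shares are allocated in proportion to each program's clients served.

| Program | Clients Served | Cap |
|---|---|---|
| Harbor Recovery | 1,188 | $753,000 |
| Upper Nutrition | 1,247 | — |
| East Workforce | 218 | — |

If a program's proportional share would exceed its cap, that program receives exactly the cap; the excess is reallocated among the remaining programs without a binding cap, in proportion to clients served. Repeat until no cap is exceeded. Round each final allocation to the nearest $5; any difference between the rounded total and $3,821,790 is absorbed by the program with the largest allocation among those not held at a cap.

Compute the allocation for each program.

Harbor Recovery: $753,000 | Upper Nutrition: $2,612,135 | East Workforce: $456,655

Clients served total: 2,653.
Unconstrained shares: Harbor Recovery 1,711,378.26; Upper Nutrition 1,796,370.95; East Workforce 314,040.79.
Cap binds for Harbor Recovery ($753,000); residual $3,068,790 reallocated over remaining clients served 1,465.
Redistributed shares: Upper Nutrition 2,612,137.29 → $2,612,135; East Workforce 456,652.71 → $456,655.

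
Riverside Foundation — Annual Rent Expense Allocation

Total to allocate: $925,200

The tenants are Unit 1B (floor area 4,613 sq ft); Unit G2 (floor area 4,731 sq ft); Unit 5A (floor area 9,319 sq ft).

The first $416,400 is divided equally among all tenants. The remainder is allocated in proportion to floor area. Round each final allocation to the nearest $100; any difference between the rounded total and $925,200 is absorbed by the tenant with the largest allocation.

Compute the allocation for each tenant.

First tranche $416,400 split equally: $138,800 each.
Remainder $508,800 by floor area (total 18,663): Unit 1B 125,761.90 → $125,800; Unit G2 128,978.88 → $129,000; Unit 5A 254,059.22 → $254,100.
Rounding difference −$100 on remainder applied to Unit 5A.
Totals: Unit 1B $138,800 + $125,800 = $264,600; Unit G2 $138,800 + $129,000 = $267,800; Unit 5A $138,800 + $254,000 = $392,800.

Unit 1B: $264,600; Unit G2: $267,800; Unit 5A: $392,800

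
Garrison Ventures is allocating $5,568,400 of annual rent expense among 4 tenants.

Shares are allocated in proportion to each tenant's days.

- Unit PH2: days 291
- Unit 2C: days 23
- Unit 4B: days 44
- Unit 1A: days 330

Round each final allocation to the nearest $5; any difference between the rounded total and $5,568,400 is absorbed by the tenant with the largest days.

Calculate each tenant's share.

Unit PH2: $2,355,240 | Unit 2C: $186,155 | Unit 4B: $356,120 | Unit 1A: $2,670,885

Total days = 291 + 23 + 44 + 330 = 688.
Proportional shares: Unit PH2 2,355,238.95; Unit 2C 186,152.91; Unit 4B 356,118.60; Unit 1A 2,670,889.53.
At nearest $5: Unit PH2 $2,355,240; Unit 2C $186,155; Unit 4B $356,120; Unit 1A $2,670,890. Sum = $5,568,405.
Difference $5,568,400 − $5,568,405 = −$5 applied to largest days (Unit 1A): Unit 1A becomes $2,670,885.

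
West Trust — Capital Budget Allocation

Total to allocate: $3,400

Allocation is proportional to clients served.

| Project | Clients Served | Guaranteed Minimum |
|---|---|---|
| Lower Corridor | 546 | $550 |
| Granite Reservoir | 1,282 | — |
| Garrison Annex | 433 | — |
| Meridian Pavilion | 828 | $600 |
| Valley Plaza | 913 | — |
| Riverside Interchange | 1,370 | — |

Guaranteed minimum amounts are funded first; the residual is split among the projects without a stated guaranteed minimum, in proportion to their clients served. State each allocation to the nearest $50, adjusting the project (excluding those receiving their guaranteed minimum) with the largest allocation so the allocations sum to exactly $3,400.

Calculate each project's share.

Lower Corridor: $550 | Granite Reservoir: $700 | Garrison Annex: $250 | Meridian Pavilion: $600 | Valley Plaza: $500 | Riverside Interchange: $800

Fund the minimums — Lower Corridor $550; Meridian Pavilion $600. Remaining pool $2,250.
Remaining pool split over remaining clients served 3,998: Granite Reservoir 721.49 → $700; Garrison Annex 243.68 → $250; Valley Plaza 513.82 → $500; Riverside Interchange 771.01 → $750.
Rounding difference +$50 applied to Riverside Interchange → $800.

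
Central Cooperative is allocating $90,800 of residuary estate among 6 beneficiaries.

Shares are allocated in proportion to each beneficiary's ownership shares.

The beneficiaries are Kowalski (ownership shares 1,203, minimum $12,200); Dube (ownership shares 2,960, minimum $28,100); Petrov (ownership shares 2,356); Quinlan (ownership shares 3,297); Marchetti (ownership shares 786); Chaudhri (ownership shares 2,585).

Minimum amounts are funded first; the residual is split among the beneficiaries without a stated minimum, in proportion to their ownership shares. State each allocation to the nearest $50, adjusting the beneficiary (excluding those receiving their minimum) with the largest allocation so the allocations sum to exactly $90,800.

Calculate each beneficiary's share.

Kowalski: $12,200; Dube: $28,100; Petrov: $13,200; Quinlan: $18,450; Marchetti: $4,400; Chaudhri: $14,450

Guaranteed amounts: Kowalski $12,200; Dube $28,100. Residual $50,500.
Residual split over remaining ownership shares 9,024: Petrov 13,184.62 → $13,200; Quinlan 18,450.63 → $18,450; Marchetti 4,398.60 → $4,400; Chaudhri 14,466.15 → $14,450.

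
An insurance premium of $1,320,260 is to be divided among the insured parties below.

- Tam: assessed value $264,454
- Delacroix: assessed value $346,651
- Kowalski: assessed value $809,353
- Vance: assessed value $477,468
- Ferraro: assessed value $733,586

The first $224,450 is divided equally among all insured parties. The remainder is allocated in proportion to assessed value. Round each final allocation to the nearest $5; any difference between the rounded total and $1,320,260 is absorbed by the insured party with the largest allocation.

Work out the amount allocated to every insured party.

Tam: $155,015 · Delacroix: $189,240 · Kowalski: $381,920 · Vance: $243,715 · Ferraro: $350,370

First tranche $224,450 split equally: $44,890 each.
Remainder $1,095,810 by assessed value (total 2,631,512): Tam 110,123.51 → $110,125; Delacroix 144,351.85 → $144,350; Kowalski 337,029.48 → $337,030; Vance 198,826.46 → $198,825; Ferraro 305,478.70 → $305,480.
Totals: Tam $44,890 + $110,125 = $155,015; Delacroix $44,890 + $144,350 = $189,240; Kowalski $44,890 + $337,030 = $381,920; Vance $44,890 + $198,825 = $243,715; Ferraro $44,890 + $305,480 = $350,370.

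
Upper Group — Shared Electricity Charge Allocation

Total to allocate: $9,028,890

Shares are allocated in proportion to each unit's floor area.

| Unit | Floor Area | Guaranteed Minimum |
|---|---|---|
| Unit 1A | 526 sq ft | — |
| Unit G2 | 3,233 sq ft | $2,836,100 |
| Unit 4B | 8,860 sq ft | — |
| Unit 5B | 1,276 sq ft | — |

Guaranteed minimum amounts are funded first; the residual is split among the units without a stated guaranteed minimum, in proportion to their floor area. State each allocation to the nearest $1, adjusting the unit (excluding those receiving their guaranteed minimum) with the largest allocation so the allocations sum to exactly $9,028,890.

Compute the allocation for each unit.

Guaranteed amounts: Unit G2 $2,836,100. Remaining pool $6,192,790.
Remaining pool split over remaining floor area 10,662: Unit 1A 305,515.62 → $305,516; Unit 4B 5,146,137.63 → $5,146,138; Unit 5B 741,136.75 → $741,137.
Rounding difference −$1 applied to Unit 4B → $5,146,137.

Unit 1A: $305,516; Unit G2: $2,836,100; Unit 4B: $5,146,137; Unit 5B: $741,137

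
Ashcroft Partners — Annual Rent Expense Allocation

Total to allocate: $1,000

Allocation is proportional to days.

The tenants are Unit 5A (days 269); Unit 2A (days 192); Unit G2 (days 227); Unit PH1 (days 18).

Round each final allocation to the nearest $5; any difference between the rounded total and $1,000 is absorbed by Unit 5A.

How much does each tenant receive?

Days total: 706.
Pro-rata amounts: Unit 5A 269/706 × $1,000 = 381.02; Unit 2A 192/706 × $1,000 = 271.95; Unit G2 227/706 × $1,000 = 321.53; Unit PH1 18/706 × $1,000 = 25.50.
At nearest $5: Unit 5A $380; Unit 2A $270; Unit G2 $320; Unit PH1 $25. Sum = $995.
Difference $1,000 − $995 = +$5 applied to Unit 5A: Unit 5A becomes $385.

Unit 5A: $385; Unit 2A: $270; Unit G2: $320; Unit PH1: $25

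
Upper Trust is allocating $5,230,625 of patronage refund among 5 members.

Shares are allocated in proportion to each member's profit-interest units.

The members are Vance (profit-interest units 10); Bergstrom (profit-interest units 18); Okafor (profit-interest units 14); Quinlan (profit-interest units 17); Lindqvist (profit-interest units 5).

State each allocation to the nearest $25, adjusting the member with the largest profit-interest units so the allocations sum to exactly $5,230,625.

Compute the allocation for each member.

Profit-interest units total: 10 + 18 + 14 + 17 + 5 = 64.
Proportional shares: Vance 817,285.16; Bergstrom 1,471,113.28; Okafor 1,144,199.22; Quinlan 1,389,384.77; Lindqvist 408,642.58.
At nearest $25: Vance $817,275; Bergstrom $1,471,125; Okafor $1,144,200; Quinlan $1,389,375; Lindqvist $408,650. Sum = $5,230,625.
Sum already equals the total — no adjustment.

Vance: $817,275 · Bergstrom: $1,471,125 · Okafor: $1,144,200 · Quinlan: $1,389,375 · Lindqvist: $408,650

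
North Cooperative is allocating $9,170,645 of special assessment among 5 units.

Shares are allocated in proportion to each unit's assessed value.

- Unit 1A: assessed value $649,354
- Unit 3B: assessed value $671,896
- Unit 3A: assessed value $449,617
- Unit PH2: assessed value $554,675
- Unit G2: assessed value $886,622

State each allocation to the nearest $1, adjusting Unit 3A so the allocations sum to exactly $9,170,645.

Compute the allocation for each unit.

Combined assessed value = 3,212,164.
Raw shares: Unit 1A 649,354/3,212,164 × $9,170,645 = 1,853,888.85; Unit 3B 671,896/3,212,164 × $9,170,645 = 1,918,245.67; Unit 3A 449,617/3,212,164 × $9,170,645 = 1,283,644.89; Unit PH2 554,675/3,212,164 × $9,170,645 = 1,583,582.75; Unit G2 886,622/3,212,164 × $9,170,645 = 2,531,282.84.
At nearest $1: Unit 1A $1,853,889; Unit 3B $1,918,246; Unit 3A $1,283,645; Unit PH2 $1,583,583; Unit G2 $2,531,283. Sum = $9,170,646.
Difference $9,170,645 − $9,170,646 = −$1 applied to Unit 3A: Unit 3A becomes $1,283,644.

Unit 1A: $1,853,889; Unit 3B: $1,918,246; Unit 3A: $1,283,644; Unit PH2: $1,583,583; Unit G2: $2,531,283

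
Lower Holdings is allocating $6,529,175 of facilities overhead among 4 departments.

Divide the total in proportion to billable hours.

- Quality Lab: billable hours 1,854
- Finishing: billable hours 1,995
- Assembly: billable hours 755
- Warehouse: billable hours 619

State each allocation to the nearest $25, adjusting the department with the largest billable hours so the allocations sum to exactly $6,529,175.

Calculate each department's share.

Quality Lab: $2,317,650; Finishing: $2,493,925; Assembly: $943,800; Warehouse: $773,800

Sum of billable hours: 5,223.
Unrounded shares: Quality Lab 1,854/5,223 × $6,529,175 = 2,317,650.86; Finishing 1,995/5,223 × $6,529,175 = 2,493,912.33; Assembly 755/5,223 × $6,529,175 = 943,811.43; Warehouse 619/5,223 × $6,529,175 = 773,800.37.
At nearest $25: Quality Lab $2,317,650; Finishing $2,493,900; Assembly $943,800; Warehouse $773,800. Sum = $6,529,150.
Difference $6,529,175 − $6,529,150 = +$25 applied to largest billable hours (Finishing): Finishing becomes $2,493,925.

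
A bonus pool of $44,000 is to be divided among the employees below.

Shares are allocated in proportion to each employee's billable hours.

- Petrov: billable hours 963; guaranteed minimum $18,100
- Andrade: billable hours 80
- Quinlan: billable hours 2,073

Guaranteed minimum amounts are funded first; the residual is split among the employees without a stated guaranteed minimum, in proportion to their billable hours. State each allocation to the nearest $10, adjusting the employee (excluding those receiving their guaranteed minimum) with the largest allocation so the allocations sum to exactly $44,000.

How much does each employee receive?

Petrov: $18,100 · Andrade: $960 · Quinlan: $24,940

Guaranteed amounts: Petrov $18,100. Remaining pool $25,900.
Remaining pool split over remaining billable hours 2,153: Andrade 962.38 → $960; Quinlan 24,937.62 → $24,940.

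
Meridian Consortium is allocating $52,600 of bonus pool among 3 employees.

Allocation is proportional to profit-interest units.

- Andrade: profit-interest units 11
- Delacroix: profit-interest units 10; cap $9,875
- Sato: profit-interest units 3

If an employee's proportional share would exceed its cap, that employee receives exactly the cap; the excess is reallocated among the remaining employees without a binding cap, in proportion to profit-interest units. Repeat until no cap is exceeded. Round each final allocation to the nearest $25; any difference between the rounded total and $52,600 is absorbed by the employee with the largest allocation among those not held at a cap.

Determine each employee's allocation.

Total profit-interest units = 24.
Proportional shares (ignoring caps): Andrade 24,108.33; Delacroix 21,916.67; Sato 6,575.00.
Held at cap: Delacroix ($9,875); residual $42,725 reallocated over remaining profit-interest units 14.
Redistributed shares: Andrade 33,569.64 → $33,575; Sato 9,155.36 → $9,150.

Andrade: $33,575; Delacroix: $9,875; Sato: $9,150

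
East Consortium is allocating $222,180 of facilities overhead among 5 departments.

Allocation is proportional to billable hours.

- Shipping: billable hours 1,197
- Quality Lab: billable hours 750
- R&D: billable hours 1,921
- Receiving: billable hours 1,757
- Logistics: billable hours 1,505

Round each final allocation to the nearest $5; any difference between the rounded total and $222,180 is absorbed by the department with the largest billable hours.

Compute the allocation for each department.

Total billable hours = 1,197 + 750 + 1,921 + 1,757 + 1,505 = 7,130.
Proportional shares: Shipping 37,300.06; Quality Lab 23,370.97; R&D 59,860.84; Receiving 54,750.39; Logistics 46,897.74.
At nearest $5: Shipping $37,300; Quality Lab $23,370; R&D $59,860; Receiving $54,750; Logistics $46,900. Sum = $222,180.
Sum already equals the total — no adjustment.

Shipping: $37,300 · Quality Lab: $23,370 · R&D: $59,860 · Receiving: $54,750 · Logistics: $46,900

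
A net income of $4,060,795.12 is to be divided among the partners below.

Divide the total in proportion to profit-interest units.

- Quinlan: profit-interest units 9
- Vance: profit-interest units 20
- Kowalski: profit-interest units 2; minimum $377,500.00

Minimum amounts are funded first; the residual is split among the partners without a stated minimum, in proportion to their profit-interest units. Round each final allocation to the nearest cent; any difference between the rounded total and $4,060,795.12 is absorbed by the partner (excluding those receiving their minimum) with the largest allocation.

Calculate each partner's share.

Quinlan: $1,143,091.59 · Vance: $2,540,203.53 · Kowalski: $377,500.00

Guaranteed amounts: Kowalski $377,500.00. Residual $3,683,295.12.
Residual split over remaining profit-interest units 29: Quinlan 1,143,091.5890 → $1,143,091.59; Vance 2,540,203.5310 → $2,540,203.53.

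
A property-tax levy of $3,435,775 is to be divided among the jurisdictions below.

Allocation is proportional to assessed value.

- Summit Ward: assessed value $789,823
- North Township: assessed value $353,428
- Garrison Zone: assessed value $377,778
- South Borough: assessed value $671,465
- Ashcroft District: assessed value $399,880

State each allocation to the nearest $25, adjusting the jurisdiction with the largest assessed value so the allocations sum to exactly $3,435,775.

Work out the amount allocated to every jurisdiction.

Summit Ward: $1,046,800 | North Township: $468,400 | Garrison Zone: $500,675 | South Borough: $889,925 | Ashcroft District: $529,975

Sum of assessed value: 2,592,374.
Unrounded shares: Summit Ward 789,823/2,592,374 × $3,435,775 = 1,046,783.42; North Township 353,428/2,592,374 × $3,435,775 = 468,412.00; Garrison Zone 377,778/2,592,374 × $3,435,775 = 500,684.01; South Borough 671,465/2,592,374 × $3,435,775 = 889,918.92; Ashcroft District 399,880/2,592,374 × $3,435,775 = 529,976.66.
Rounded to nearest $25: Summit Ward $1,046,775; North Township $468,400; Garrison Zone $500,675; South Borough $889,925; Ashcroft District $529,975. Sum = $3,435,750.
Difference $3,435,775 − $3,435,750 = +$25 applied to largest assessed value (Summit Ward): Summit Ward becomes $1,046,800.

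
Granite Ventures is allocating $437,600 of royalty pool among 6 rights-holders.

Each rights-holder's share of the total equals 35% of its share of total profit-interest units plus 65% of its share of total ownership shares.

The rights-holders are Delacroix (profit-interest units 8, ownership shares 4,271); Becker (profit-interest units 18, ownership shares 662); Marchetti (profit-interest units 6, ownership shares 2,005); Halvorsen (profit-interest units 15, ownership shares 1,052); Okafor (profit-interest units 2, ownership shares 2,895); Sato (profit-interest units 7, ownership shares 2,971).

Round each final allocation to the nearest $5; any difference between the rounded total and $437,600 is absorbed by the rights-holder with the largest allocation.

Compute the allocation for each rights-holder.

Delacroix: $109,555 · Becker: $62,820 · Marchetti: $57,570 · Halvorsen: $62,620 · Okafor: $64,900 · Sato: $80,135

Profit-interest units total 56; ownership shares total 13,856.
Blended shares (35% profit-interest units + 65% ownership shares): Delacroix 0.2504; Becker 0.1436; Marchetti 0.1316; Halvorsen 0.1431; Okafor 0.1483; Sato 0.1831.
Pro-rata amounts: Delacroix 109,556.33; Becker 62,819.73; Marchetti 57,569.22; Halvorsen 62,620.76; Okafor 64,899.40; Sato 80,134.55.
Rounded to nearest $5: Delacroix $109,555; Becker $62,820; Marchetti $57,570; Halvorsen $62,620; Okafor $64,900; Sato $80,135. Sum = $437,600.
Rounded total matches; no reconciliation needed.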